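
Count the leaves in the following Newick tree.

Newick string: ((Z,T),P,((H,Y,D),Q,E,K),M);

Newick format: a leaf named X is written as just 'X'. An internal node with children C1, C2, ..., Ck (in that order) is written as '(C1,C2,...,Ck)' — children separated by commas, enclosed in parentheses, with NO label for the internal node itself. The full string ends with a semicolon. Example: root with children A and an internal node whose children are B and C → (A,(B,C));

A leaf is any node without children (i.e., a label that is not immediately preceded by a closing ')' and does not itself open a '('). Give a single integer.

Answer: 10

Derivation:
Newick: ((Z,T),P,((H,Y,D),Q,E,K),M);
Scan left-to-right; a leaf is any maximal label run not followed by '(':
  pos 2: leaf 'Z' → count = 1
  pos 4: leaf 'T' → count = 2
  pos 7: leaf 'P' → count = 3
  pos 11: leaf 'H' → count = 4
  pos 13: leaf 'Y' → count = 5
  pos 15: leaf 'D' → count = 6
  pos 18: leaf 'Q' → count = 7
  pos 20: leaf 'E' → count = 8
  pos 22: leaf 'K' → count = 9
  pos 25: leaf 'M' → count = 10
Total leaves: 10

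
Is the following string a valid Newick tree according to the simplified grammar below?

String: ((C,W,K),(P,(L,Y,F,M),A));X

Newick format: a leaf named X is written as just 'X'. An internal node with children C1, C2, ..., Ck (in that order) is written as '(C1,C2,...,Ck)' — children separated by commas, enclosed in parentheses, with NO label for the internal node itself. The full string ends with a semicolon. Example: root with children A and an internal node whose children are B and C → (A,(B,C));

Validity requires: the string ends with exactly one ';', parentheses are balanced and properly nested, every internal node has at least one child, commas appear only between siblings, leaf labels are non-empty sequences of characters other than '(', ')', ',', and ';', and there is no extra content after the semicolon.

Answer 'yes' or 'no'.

Answer: no

Derivation:
Input: ((C,W,K),(P,(L,Y,F,M),A));X
Paren balance: 4 '(' vs 4 ')' OK
Ends with single ';': False
Full parse: FAILS (must end with ;)
Valid: False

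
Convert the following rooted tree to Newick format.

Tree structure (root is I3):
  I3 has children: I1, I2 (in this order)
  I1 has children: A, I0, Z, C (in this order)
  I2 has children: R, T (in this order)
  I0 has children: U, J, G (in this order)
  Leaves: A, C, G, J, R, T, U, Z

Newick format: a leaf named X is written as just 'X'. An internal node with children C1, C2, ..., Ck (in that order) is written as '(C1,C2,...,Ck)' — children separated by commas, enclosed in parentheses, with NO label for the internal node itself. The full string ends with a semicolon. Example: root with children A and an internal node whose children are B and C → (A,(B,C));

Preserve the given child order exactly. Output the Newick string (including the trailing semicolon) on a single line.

Answer: ((A,(U,J,G),Z,C),(R,T));

Derivation:
internal I3 with children ['I1', 'I2']
  internal I1 with children ['A', 'I0', 'Z', 'C']
    leaf 'A' → 'A'
    internal I0 with children ['U', 'J', 'G']
      leaf 'U' → 'U'
      leaf 'J' → 'J'
      leaf 'G' → 'G'
    → '(U,J,G)'
    leaf 'Z' → 'Z'
    leaf 'C' → 'C'
  → '(A,(U,J,G),Z,C)'
  internal I2 with children ['R', 'T']
    leaf 'R' → 'R'
    leaf 'T' → 'T'
  → '(R,T)'
→ '((A,(U,J,G),Z,C),(R,T))'
Final: ((A,(U,J,G),Z,C),(R,T));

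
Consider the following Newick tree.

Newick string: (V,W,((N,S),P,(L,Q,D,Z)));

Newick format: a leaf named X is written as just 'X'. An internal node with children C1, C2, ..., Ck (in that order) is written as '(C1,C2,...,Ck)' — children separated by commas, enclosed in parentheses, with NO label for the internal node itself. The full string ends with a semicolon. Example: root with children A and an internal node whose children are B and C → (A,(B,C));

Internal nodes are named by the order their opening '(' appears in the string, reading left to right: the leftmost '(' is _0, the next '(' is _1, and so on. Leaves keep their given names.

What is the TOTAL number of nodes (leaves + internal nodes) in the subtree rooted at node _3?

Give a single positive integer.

Newick: (V,W,((N,S),P,(L,Q,D,Z)));
Locate _3: it is the '(' at position 14 (the 4th '(' reading left to right).
Query: subtree rooted at _3
_3: subtree_size = 1 + 4
  L: subtree_size = 1 + 0
  Q: subtree_size = 1 + 0
  D: subtree_size = 1 + 0
  Z: subtree_size = 1 + 0
Total subtree size of _3: 5

Answer: 5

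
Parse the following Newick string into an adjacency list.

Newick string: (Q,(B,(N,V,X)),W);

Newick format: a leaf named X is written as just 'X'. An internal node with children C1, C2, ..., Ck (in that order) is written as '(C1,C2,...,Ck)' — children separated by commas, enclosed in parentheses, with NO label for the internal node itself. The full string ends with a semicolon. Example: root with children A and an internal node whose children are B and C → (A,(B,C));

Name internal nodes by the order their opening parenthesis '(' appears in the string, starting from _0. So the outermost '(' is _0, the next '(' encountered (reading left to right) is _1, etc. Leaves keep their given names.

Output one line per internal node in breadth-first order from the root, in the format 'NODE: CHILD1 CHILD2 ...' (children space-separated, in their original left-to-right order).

Input: (Q,(B,(N,V,X)),W);
Scanning left-to-right, naming '(' by encounter order:
  pos 0: '(' -> open internal node _0 (depth 1)
  pos 3: '(' -> open internal node _1 (depth 2)
  pos 6: '(' -> open internal node _2 (depth 3)
  pos 12: ')' -> close internal node _2 (now at depth 2)
  pos 13: ')' -> close internal node _1 (now at depth 1)
  pos 16: ')' -> close internal node _0 (now at depth 0)
Total internal nodes: 3
BFS adjacency from root:
  _0: Q _1 W
  _1: B _2
  _2: N V X

Answer: _0: Q _1 W
_1: B _2
_2: N V X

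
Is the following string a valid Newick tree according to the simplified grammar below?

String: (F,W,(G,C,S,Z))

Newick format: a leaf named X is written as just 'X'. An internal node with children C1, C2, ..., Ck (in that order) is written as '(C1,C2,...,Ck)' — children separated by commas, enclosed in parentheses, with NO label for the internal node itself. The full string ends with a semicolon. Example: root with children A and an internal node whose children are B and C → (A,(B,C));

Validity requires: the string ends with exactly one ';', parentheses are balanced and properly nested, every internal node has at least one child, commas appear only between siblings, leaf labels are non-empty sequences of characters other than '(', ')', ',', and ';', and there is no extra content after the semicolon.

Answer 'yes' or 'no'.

Answer: no

Derivation:
Input: (F,W,(G,C,S,Z))
Paren balance: 2 '(' vs 2 ')' OK
Ends with single ';': False
Full parse: FAILS (must end with ;)
Valid: False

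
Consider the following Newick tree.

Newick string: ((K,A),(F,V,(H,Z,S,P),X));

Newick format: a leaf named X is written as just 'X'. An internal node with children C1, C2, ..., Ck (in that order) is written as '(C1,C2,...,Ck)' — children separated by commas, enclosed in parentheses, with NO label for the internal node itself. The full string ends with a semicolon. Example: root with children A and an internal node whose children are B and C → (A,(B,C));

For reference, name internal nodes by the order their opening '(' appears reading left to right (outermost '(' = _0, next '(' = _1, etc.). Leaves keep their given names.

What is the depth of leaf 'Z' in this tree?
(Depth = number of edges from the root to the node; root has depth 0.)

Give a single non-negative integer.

Answer: 3

Derivation:
Newick: ((K,A),(F,V,(H,Z,S,P),X));
Naming internals by '(' encounter order: outermost '(' = _0, next = _1, ...
Query node: Z
Path from root: _0 -> _2 -> _3 -> Z
Depth of Z: 3 (number of edges from root)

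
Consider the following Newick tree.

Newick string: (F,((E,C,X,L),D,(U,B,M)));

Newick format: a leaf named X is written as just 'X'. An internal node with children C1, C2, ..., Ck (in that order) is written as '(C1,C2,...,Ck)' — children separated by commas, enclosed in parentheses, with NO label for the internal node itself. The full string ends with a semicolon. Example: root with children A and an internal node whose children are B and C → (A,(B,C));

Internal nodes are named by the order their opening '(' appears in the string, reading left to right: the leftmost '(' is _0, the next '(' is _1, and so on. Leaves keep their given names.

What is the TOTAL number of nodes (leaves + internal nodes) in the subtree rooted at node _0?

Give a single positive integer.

Answer: 13

Derivation:
Newick: (F,((E,C,X,L),D,(U,B,M)));
Locate _0: it is the '(' at position 0 (the 1st '(' reading left to right).
Query: subtree rooted at _0
_0: subtree_size = 1 + 12
  F: subtree_size = 1 + 0
  _1: subtree_size = 1 + 10
    _2: subtree_size = 1 + 4
      E: subtree_size = 1 + 0
      C: subtree_size = 1 + 0
      X: subtree_size = 1 + 0
      L: subtree_size = 1 + 0
    D: subtree_size = 1 + 0
    _3: subtree_size = 1 + 3
      U: subtree_size = 1 + 0
      B: subtree_size = 1 + 0
      M: subtree_size = 1 + 0
Total subtree size of _0: 13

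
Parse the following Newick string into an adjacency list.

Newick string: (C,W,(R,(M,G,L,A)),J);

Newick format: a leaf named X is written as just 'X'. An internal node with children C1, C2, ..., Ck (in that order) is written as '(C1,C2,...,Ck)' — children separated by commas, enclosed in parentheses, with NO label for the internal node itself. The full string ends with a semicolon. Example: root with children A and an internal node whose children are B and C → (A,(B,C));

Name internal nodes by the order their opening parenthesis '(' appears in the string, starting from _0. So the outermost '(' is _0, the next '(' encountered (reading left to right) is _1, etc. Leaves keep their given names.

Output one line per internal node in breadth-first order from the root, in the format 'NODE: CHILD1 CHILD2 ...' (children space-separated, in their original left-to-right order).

Answer: _0: C W _1 J
_1: R _2
_2: M G L A

Derivation:
Input: (C,W,(R,(M,G,L,A)),J);
Scanning left-to-right, naming '(' by encounter order:
  pos 0: '(' -> open internal node _0 (depth 1)
  pos 5: '(' -> open internal node _1 (depth 2)
  pos 8: '(' -> open internal node _2 (depth 3)
  pos 16: ')' -> close internal node _2 (now at depth 2)
  pos 17: ')' -> close internal node _1 (now at depth 1)
  pos 20: ')' -> close internal node _0 (now at depth 0)
Total internal nodes: 3
BFS adjacency from root:
  _0: C W _1 J
  _1: R _2
  _2: M G L A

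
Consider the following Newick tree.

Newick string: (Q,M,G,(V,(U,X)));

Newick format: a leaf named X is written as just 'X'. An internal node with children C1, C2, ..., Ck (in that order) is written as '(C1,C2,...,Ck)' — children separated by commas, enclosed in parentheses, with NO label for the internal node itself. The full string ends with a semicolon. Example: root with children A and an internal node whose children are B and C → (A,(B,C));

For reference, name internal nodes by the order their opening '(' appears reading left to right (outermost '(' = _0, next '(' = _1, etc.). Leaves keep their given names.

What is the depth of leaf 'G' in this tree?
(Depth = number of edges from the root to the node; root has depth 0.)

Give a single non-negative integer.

Answer: 1

Derivation:
Newick: (Q,M,G,(V,(U,X)));
Naming internals by '(' encounter order: outermost '(' = _0, next = _1, ...
Query node: G
Path from root: _0 -> G
Depth of G: 1 (number of edges from root)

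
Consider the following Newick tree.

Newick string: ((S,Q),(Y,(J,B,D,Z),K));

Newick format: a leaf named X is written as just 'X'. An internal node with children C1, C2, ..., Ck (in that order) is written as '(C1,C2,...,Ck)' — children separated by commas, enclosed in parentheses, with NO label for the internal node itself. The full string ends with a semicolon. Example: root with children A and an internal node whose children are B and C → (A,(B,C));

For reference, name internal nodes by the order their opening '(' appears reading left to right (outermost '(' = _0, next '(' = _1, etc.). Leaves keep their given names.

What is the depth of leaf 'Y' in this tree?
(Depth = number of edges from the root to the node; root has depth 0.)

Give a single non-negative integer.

Answer: 2

Derivation:
Newick: ((S,Q),(Y,(J,B,D,Z),K));
Naming internals by '(' encounter order: outermost '(' = _0, next = _1, ...
Query node: Y
Path from root: _0 -> _2 -> Y
Depth of Y: 2 (number of edges from root)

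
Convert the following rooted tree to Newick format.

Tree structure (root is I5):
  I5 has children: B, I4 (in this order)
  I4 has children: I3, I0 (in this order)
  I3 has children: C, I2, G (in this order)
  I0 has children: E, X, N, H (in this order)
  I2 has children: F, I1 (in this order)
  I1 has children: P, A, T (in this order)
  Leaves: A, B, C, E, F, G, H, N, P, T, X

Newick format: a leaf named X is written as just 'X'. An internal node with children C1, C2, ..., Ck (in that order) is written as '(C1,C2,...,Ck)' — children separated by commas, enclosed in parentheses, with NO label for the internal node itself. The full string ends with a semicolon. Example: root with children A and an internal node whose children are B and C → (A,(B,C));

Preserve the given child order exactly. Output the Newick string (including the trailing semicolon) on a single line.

Answer: (B,((C,(F,(P,A,T)),G),(E,X,N,H)));

Derivation:
internal I5 with children ['B', 'I4']
  leaf 'B' → 'B'
  internal I4 with children ['I3', 'I0']
    internal I3 with children ['C', 'I2', 'G']
      leaf 'C' → 'C'
      internal I2 with children ['F', 'I1']
        leaf 'F' → 'F'
        internal I1 with children ['P', 'A', 'T']
          leaf 'P' → 'P'
          leaf 'A' → 'A'
          leaf 'T' → 'T'
        → '(P,A,T)'
      → '(F,(P,A,T))'
      leaf 'G' → 'G'
    → '(C,(F,(P,A,T)),G)'
    internal I0 with children ['E', 'X', 'N', 'H']
      leaf 'E' → 'E'
      leaf 'X' → 'X'
      leaf 'N' → 'N'
      leaf 'H' → 'H'
    → '(E,X,N,H)'
  → '((C,(F,(P,A,T)),G),(E,X,N,H))'
→ '(B,((C,(F,(P,A,T)),G),(E,X,N,H)))'
Final: (B,((C,(F,(P,A,T)),G),(E,X,N,H)));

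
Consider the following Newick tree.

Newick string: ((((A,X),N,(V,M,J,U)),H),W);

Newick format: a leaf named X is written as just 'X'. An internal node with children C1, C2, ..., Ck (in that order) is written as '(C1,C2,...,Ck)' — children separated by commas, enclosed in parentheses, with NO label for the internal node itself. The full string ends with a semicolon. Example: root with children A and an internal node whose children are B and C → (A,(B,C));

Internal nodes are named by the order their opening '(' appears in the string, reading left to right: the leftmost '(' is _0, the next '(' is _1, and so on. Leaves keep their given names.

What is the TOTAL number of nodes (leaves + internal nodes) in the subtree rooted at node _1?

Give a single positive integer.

Newick: ((((A,X),N,(V,M,J,U)),H),W);
Locate _1: it is the '(' at position 1 (the 2nd '(' reading left to right).
Query: subtree rooted at _1
_1: subtree_size = 1 + 11
  _2: subtree_size = 1 + 9
    _3: subtree_size = 1 + 2
      A: subtree_size = 1 + 0
      X: subtree_size = 1 + 0
    N: subtree_size = 1 + 0
    _4: subtree_size = 1 + 4
      V: subtree_size = 1 + 0
      M: subtree_size = 1 + 0
      J: subtree_size = 1 + 0
      U: subtree_size = 1 + 0
  H: subtree_size = 1 + 0
Total subtree size of _1: 12

Answer: 12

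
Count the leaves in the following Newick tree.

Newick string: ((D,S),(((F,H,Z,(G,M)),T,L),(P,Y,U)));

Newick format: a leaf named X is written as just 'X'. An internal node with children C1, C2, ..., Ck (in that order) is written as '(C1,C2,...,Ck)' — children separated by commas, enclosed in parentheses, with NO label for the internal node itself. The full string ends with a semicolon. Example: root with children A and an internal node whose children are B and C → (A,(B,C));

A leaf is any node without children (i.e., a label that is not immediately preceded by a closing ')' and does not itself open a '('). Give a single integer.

Newick: ((D,S),(((F,H,Z,(G,M)),T,L),(P,Y,U)));
Scan left-to-right; a leaf is any maximal label run not followed by '(':
  pos 2: leaf 'D' → count = 1
  pos 4: leaf 'S' → count = 2
  pos 10: leaf 'F' → count = 3
  pos 12: leaf 'H' → count = 4
  pos 14: leaf 'Z' → count = 5
  pos 17: leaf 'G' → count = 6
  pos 19: leaf 'M' → count = 7
  pos 23: leaf 'T' → count = 8
  pos 25: leaf 'L' → count = 9
  pos 29: leaf 'P' → count = 10
  pos 31: leaf 'Y' → count = 11
  pos 33: leaf 'U' → count = 12
Total leaves: 12

Answer: 12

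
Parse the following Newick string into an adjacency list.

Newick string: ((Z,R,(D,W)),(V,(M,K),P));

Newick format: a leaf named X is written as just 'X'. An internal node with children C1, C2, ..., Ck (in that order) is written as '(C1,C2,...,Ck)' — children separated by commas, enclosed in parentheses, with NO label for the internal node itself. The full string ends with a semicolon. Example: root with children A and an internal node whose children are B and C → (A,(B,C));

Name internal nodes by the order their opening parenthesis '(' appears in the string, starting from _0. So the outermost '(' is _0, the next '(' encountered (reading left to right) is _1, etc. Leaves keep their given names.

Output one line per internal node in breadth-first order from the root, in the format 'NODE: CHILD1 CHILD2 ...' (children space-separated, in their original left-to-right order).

Input: ((Z,R,(D,W)),(V,(M,K),P));
Scanning left-to-right, naming '(' by encounter order:
  pos 0: '(' -> open internal node _0 (depth 1)
  pos 1: '(' -> open internal node _1 (depth 2)
  pos 6: '(' -> open internal node _2 (depth 3)
  pos 10: ')' -> close internal node _2 (now at depth 2)
  pos 11: ')' -> close internal node _1 (now at depth 1)
  pos 13: '(' -> open internal node _3 (depth 2)
  pos 16: '(' -> open internal node _4 (depth 3)
  pos 20: ')' -> close internal node _4 (now at depth 2)
  pos 23: ')' -> close internal node _3 (now at depth 1)
  pos 24: ')' -> close internal node _0 (now at depth 0)
Total internal nodes: 5
BFS adjacency from root:
  _0: _1 _3
  _1: Z R _2
  _3: V _4 P
  _2: D W
  _4: M K

Answer: _0: _1 _3
_1: Z R _2
_3: V _4 P
_2: D W
_4: M K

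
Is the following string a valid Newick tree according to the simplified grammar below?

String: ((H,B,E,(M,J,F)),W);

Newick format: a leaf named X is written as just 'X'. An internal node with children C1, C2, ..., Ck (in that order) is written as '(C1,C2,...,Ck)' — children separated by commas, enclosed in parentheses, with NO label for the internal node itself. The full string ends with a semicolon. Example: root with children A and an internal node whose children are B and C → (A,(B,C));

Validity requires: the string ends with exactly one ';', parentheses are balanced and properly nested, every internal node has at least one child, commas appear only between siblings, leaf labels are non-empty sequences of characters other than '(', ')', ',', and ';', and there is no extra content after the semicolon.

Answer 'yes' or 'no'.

Input: ((H,B,E,(M,J,F)),W);
Paren balance: 3 '(' vs 3 ')' OK
Ends with single ';': True
Full parse: OK
Valid: True

Answer: yes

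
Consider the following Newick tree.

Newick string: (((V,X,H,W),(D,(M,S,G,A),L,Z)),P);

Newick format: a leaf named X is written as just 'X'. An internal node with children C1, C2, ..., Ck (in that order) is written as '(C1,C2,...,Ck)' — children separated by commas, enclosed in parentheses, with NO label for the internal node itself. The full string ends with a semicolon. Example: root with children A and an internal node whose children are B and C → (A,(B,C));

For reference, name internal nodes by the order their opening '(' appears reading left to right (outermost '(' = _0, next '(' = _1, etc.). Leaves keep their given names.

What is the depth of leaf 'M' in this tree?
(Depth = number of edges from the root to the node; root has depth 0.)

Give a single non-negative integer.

Answer: 4

Derivation:
Newick: (((V,X,H,W),(D,(M,S,G,A),L,Z)),P);
Naming internals by '(' encounter order: outermost '(' = _0, next = _1, ...
Query node: M
Path from root: _0 -> _1 -> _3 -> _4 -> M
Depth of M: 4 (number of edges from root)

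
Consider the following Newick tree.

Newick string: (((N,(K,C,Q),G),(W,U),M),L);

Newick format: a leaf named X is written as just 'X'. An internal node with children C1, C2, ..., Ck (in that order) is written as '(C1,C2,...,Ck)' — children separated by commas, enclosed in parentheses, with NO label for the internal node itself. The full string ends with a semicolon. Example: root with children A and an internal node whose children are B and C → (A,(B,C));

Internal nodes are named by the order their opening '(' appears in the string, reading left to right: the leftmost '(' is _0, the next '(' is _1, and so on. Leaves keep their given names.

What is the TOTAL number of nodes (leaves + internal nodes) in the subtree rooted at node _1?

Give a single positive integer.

Newick: (((N,(K,C,Q),G),(W,U),M),L);
Locate _1: it is the '(' at position 1 (the 2nd '(' reading left to right).
Query: subtree rooted at _1
_1: subtree_size = 1 + 11
  _2: subtree_size = 1 + 6
    N: subtree_size = 1 + 0
    _3: subtree_size = 1 + 3
      K: subtree_size = 1 + 0
      C: subtree_size = 1 + 0
      Q: subtree_size = 1 + 0
    G: subtree_size = 1 + 0
  _4: subtree_size = 1 + 2
    W: subtree_size = 1 + 0
    U: subtree_size = 1 + 0
  M: subtree_size = 1 + 0
Total subtree size of _1: 12

Answer: 12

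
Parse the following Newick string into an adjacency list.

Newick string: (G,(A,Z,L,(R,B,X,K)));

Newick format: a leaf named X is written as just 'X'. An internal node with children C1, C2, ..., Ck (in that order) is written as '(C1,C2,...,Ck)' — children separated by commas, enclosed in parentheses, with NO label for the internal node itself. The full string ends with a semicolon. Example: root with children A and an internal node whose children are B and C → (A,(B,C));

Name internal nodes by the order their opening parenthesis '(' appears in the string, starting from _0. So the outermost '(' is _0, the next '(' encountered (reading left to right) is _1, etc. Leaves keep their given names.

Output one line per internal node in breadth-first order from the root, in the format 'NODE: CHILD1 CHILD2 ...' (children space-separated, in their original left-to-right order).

Input: (G,(A,Z,L,(R,B,X,K)));
Scanning left-to-right, naming '(' by encounter order:
  pos 0: '(' -> open internal node _0 (depth 1)
  pos 3: '(' -> open internal node _1 (depth 2)
  pos 10: '(' -> open internal node _2 (depth 3)
  pos 18: ')' -> close internal node _2 (now at depth 2)
  pos 19: ')' -> close internal node _1 (now at depth 1)
  pos 20: ')' -> close internal node _0 (now at depth 0)
Total internal nodes: 3
BFS adjacency from root:
  _0: G _1
  _1: A Z L _2
  _2: R B X K

Answer: _0: G _1
_1: A Z L _2
_2: R B X K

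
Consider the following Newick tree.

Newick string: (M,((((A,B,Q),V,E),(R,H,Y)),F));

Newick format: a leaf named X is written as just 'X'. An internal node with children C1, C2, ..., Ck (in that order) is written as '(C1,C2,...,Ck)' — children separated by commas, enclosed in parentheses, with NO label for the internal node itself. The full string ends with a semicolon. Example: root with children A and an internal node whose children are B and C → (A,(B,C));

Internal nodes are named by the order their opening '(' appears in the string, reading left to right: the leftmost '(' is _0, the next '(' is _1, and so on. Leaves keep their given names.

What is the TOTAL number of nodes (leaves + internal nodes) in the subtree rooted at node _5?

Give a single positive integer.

Newick: (M,((((A,B,Q),V,E),(R,H,Y)),F));
Locate _5: it is the '(' at position 19 (the 6th '(' reading left to right).
Query: subtree rooted at _5
_5: subtree_size = 1 + 3
  R: subtree_size = 1 + 0
  H: subtree_size = 1 + 0
  Y: subtree_size = 1 + 0
Total subtree size of _5: 4

Answer: 4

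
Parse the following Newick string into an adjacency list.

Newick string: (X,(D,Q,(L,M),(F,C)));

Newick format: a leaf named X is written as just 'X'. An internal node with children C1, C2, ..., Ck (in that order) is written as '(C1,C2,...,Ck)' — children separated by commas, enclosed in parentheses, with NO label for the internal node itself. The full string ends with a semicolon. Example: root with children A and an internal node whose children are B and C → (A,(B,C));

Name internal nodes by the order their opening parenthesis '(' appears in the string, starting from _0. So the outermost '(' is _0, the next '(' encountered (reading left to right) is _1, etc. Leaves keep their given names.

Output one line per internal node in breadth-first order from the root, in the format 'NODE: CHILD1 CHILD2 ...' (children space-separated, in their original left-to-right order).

Answer: _0: X _1
_1: D Q _2 _3
_2: L M
_3: F C

Derivation:
Input: (X,(D,Q,(L,M),(F,C)));
Scanning left-to-right, naming '(' by encounter order:
  pos 0: '(' -> open internal node _0 (depth 1)
  pos 3: '(' -> open internal node _1 (depth 2)
  pos 8: '(' -> open internal node _2 (depth 3)
  pos 12: ')' -> close internal node _2 (now at depth 2)
  pos 14: '(' -> open internal node _3 (depth 3)
  pos 18: ')' -> close internal node _3 (now at depth 2)
  pos 19: ')' -> close internal node _1 (now at depth 1)
  pos 20: ')' -> close internal node _0 (now at depth 0)
Total internal nodes: 4
BFS adjacency from root:
  _0: X _1
  _1: D Q _2 _3
  _2: L M
  _3: F C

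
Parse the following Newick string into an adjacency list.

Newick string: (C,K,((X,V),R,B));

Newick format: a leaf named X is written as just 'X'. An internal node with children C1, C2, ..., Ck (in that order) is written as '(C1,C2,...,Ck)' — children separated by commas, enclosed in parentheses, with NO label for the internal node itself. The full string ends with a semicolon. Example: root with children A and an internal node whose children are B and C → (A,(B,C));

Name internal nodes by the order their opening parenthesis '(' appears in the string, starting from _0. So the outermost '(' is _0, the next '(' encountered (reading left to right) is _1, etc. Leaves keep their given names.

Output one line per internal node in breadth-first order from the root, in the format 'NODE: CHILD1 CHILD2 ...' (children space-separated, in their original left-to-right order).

Answer: _0: C K _1
_1: _2 R B
_2: X V

Derivation:
Input: (C,K,((X,V),R,B));
Scanning left-to-right, naming '(' by encounter order:
  pos 0: '(' -> open internal node _0 (depth 1)
  pos 5: '(' -> open internal node _1 (depth 2)
  pos 6: '(' -> open internal node _2 (depth 3)
  pos 10: ')' -> close internal node _2 (now at depth 2)
  pos 15: ')' -> close internal node _1 (now at depth 1)
  pos 16: ')' -> close internal node _0 (now at depth 0)
Total internal nodes: 3
BFS adjacency from root:
  _0: C K _1
  _1: _2 R B
  _2: X V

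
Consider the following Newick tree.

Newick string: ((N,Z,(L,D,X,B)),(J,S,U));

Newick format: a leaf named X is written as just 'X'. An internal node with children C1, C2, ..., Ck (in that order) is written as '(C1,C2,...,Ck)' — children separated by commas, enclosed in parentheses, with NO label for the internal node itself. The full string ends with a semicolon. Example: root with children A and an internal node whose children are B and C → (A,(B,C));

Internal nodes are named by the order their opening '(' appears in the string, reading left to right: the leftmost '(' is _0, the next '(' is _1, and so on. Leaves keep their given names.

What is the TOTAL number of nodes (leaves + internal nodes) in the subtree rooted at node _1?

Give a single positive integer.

Newick: ((N,Z,(L,D,X,B)),(J,S,U));
Locate _1: it is the '(' at position 1 (the 2nd '(' reading left to right).
Query: subtree rooted at _1
_1: subtree_size = 1 + 7
  N: subtree_size = 1 + 0
  Z: subtree_size = 1 + 0
  _2: subtree_size = 1 + 4
    L: subtree_size = 1 + 0
    D: subtree_size = 1 + 0
    X: subtree_size = 1 + 0
    B: subtree_size = 1 + 0
Total subtree size of _1: 8

Answer: 8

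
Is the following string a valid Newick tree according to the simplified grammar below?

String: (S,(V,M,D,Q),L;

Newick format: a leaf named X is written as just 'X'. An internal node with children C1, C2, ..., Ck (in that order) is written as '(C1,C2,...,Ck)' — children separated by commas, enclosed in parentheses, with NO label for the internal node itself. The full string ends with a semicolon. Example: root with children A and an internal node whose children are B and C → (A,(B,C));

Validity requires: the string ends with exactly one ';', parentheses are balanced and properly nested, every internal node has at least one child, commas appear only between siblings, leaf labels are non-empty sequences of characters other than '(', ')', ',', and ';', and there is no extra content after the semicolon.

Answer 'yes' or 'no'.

Input: (S,(V,M,D,Q),L;
Paren balance: 2 '(' vs 1 ')' MISMATCH
Ends with single ';': True
Full parse: FAILS (expected , or ) at pos 14)
Valid: False

Answer: no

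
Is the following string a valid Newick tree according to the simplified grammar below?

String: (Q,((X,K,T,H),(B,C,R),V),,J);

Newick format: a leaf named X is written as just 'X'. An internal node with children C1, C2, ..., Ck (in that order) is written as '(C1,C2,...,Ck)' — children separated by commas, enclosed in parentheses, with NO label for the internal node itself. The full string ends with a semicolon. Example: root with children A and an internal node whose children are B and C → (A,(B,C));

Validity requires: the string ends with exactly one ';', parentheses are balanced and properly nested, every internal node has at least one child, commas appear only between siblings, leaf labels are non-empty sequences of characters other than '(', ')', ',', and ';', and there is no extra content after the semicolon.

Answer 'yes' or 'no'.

Answer: no

Derivation:
Input: (Q,((X,K,T,H),(B,C,R),V),,J);
Paren balance: 4 '(' vs 4 ')' OK
Ends with single ';': True
Full parse: FAILS (empty leaf label at pos 25)
Valid: False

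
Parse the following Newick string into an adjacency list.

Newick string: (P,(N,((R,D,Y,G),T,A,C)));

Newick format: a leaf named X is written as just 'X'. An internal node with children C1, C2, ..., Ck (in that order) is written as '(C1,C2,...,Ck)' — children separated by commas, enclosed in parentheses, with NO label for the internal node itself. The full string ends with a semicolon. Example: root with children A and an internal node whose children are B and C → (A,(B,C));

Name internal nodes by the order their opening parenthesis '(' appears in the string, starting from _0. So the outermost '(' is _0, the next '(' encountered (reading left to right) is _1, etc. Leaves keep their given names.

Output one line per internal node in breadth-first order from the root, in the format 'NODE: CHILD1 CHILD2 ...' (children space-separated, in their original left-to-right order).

Input: (P,(N,((R,D,Y,G),T,A,C)));
Scanning left-to-right, naming '(' by encounter order:
  pos 0: '(' -> open internal node _0 (depth 1)
  pos 3: '(' -> open internal node _1 (depth 2)
  pos 6: '(' -> open internal node _2 (depth 3)
  pos 7: '(' -> open internal node _3 (depth 4)
  pos 15: ')' -> close internal node _3 (now at depth 3)
  pos 22: ')' -> close internal node _2 (now at depth 2)
  pos 23: ')' -> close internal node _1 (now at depth 1)
  pos 24: ')' -> close internal node _0 (now at depth 0)
Total internal nodes: 4
BFS adjacency from root:
  _0: P _1
  _1: N _2
  _2: _3 T A C
  _3: R D Y G

Answer: _0: P _1
_1: N _2
_2: _3 T A C
_3: R D Y G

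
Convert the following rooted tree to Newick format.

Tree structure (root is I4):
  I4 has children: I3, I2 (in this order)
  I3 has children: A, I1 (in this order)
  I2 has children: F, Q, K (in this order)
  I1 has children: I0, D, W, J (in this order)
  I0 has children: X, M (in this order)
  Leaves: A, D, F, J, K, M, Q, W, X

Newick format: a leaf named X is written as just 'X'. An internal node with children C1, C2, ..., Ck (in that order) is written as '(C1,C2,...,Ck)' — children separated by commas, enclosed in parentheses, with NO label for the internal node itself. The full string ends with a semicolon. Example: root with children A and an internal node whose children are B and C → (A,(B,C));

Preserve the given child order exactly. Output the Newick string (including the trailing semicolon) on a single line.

Answer: ((A,((X,M),D,W,J)),(F,Q,K));

Derivation:
internal I4 with children ['I3', 'I2']
  internal I3 with children ['A', 'I1']
    leaf 'A' → 'A'
    internal I1 with children ['I0', 'D', 'W', 'J']
      internal I0 with children ['X', 'M']
        leaf 'X' → 'X'
        leaf 'M' → 'M'
      → '(X,M)'
      leaf 'D' → 'D'
      leaf 'W' → 'W'
      leaf 'J' → 'J'
    → '((X,M),D,W,J)'
  → '(A,((X,M),D,W,J))'
  internal I2 with children ['F', 'Q', 'K']
    leaf 'F' → 'F'
    leaf 'Q' → 'Q'
    leaf 'K' → 'K'
  → '(F,Q,K)'
→ '((A,((X,M),D,W,J)),(F,Q,K))'
Final: ((A,((X,M),D,W,J)),(F,Q,K));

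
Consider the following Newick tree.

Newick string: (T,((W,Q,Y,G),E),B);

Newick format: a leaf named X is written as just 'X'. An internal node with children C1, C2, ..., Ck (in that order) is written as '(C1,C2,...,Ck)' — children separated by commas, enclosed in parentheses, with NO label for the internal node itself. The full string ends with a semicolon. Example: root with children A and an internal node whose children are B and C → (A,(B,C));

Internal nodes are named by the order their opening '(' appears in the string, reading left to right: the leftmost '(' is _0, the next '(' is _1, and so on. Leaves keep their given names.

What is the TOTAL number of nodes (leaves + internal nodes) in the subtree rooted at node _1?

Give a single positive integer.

Answer: 7

Derivation:
Newick: (T,((W,Q,Y,G),E),B);
Locate _1: it is the '(' at position 3 (the 2nd '(' reading left to right).
Query: subtree rooted at _1
_1: subtree_size = 1 + 6
  _2: subtree_size = 1 + 4
    W: subtree_size = 1 + 0
    Q: subtree_size = 1 + 0
    Y: subtree_size = 1 + 0
    G: subtree_size = 1 + 0
  E: subtree_size = 1 + 0
Total subtree size of _1: 7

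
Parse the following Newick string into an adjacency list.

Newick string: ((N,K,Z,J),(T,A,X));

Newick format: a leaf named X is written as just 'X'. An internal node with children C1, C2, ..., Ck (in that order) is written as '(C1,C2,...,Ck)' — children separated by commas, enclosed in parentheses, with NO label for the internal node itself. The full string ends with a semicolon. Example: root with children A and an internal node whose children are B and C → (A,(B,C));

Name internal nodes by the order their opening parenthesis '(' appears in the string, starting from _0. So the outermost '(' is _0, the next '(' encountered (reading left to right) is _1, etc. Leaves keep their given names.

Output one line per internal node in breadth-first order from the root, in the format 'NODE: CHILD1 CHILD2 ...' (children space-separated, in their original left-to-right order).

Input: ((N,K,Z,J),(T,A,X));
Scanning left-to-right, naming '(' by encounter order:
  pos 0: '(' -> open internal node _0 (depth 1)
  pos 1: '(' -> open internal node _1 (depth 2)
  pos 9: ')' -> close internal node _1 (now at depth 1)
  pos 11: '(' -> open internal node _2 (depth 2)
  pos 17: ')' -> close internal node _2 (now at depth 1)
  pos 18: ')' -> close internal node _0 (now at depth 0)
Total internal nodes: 3
BFS adjacency from root:
  _0: _1 _2
  _1: N K Z J
  _2: T A X

Answer: _0: _1 _2
_1: N K Z J
_2: T A X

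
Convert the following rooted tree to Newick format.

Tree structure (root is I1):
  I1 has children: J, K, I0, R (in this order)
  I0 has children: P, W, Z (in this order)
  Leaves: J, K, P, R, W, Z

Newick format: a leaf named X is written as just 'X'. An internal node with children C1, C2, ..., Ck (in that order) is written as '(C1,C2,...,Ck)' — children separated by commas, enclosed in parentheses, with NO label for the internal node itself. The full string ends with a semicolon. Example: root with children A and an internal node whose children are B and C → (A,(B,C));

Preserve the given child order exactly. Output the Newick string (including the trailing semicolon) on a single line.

internal I1 with children ['J', 'K', 'I0', 'R']
  leaf 'J' → 'J'
  leaf 'K' → 'K'
  internal I0 with children ['P', 'W', 'Z']
    leaf 'P' → 'P'
    leaf 'W' → 'W'
    leaf 'Z' → 'Z'
  → '(P,W,Z)'
  leaf 'R' → 'R'
→ '(J,K,(P,W,Z),R)'
Final: (J,K,(P,W,Z),R);

Answer: (J,K,(P,W,Z),R);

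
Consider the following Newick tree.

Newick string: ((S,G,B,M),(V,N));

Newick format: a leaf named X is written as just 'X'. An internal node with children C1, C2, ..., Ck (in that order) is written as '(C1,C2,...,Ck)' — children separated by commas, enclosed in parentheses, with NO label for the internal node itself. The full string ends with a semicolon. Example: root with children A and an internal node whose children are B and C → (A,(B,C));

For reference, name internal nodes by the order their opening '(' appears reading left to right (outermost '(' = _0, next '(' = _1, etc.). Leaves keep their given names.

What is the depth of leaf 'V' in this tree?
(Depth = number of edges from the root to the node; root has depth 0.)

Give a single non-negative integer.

Answer: 2

Derivation:
Newick: ((S,G,B,M),(V,N));
Naming internals by '(' encounter order: outermost '(' = _0, next = _1, ...
Query node: V
Path from root: _0 -> _2 -> V
Depth of V: 2 (number of edges from root)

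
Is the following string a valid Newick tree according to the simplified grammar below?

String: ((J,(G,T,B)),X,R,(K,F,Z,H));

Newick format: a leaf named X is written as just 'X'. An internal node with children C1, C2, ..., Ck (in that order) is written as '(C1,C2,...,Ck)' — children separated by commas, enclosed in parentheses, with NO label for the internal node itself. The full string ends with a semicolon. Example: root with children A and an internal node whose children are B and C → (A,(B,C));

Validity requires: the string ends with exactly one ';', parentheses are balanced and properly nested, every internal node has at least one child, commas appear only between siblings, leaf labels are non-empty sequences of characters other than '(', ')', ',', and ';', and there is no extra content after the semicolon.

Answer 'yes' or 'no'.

Input: ((J,(G,T,B)),X,R,(K,F,Z,H));
Paren balance: 4 '(' vs 4 ')' OK
Ends with single ';': True
Full parse: OK
Valid: True

Answer: yes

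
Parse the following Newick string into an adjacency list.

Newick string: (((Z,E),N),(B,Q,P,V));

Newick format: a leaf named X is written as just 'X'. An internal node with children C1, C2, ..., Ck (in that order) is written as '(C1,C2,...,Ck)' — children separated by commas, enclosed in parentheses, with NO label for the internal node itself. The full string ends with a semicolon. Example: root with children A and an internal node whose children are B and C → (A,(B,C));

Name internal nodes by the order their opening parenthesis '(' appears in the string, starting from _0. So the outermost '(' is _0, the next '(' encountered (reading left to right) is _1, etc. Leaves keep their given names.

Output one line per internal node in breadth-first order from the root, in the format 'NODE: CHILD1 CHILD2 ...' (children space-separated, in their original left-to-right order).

Answer: _0: _1 _3
_1: _2 N
_3: B Q P V
_2: Z E

Derivation:
Input: (((Z,E),N),(B,Q,P,V));
Scanning left-to-right, naming '(' by encounter order:
  pos 0: '(' -> open internal node _0 (depth 1)
  pos 1: '(' -> open internal node _1 (depth 2)
  pos 2: '(' -> open internal node _2 (depth 3)
  pos 6: ')' -> close internal node _2 (now at depth 2)
  pos 9: ')' -> close internal node _1 (now at depth 1)
  pos 11: '(' -> open internal node _3 (depth 2)
  pos 19: ')' -> close internal node _3 (now at depth 1)
  pos 20: ')' -> close internal node _0 (now at depth 0)
Total internal nodes: 4
BFS adjacency from root:
  _0: _1 _3
  _1: _2 N
  _3: B Q P V
  _2: Z E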